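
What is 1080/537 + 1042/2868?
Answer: 609499/256686 ≈ 2.3745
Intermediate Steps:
1080/537 + 1042/2868 = 1080*(1/537) + 1042*(1/2868) = 360/179 + 521/1434 = 609499/256686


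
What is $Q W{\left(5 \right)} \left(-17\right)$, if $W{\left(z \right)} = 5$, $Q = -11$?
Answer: $935$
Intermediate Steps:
$Q W{\left(5 \right)} \left(-17\right) = \left(-11\right) 5 \left(-17\right) = \left(-55\right) \left(-17\right) = 935$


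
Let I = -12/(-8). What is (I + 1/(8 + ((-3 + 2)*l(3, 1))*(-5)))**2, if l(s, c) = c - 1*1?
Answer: 169/64 ≈ 2.6406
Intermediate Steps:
l(s, c) = -1 + c (l(s, c) = c - 1 = -1 + c)
I = 3/2 (I = -12*(-1/8) = 3/2 ≈ 1.5000)
(I + 1/(8 + ((-3 + 2)*l(3, 1))*(-5)))**2 = (3/2 + 1/(8 + ((-3 + 2)*(-1 + 1))*(-5)))**2 = (3/2 + 1/(8 - 1*0*(-5)))**2 = (3/2 + 1/(8 + 0*(-5)))**2 = (3/2 + 1/(8 + 0))**2 = (3/2 + 1/8)**2 = (13/8)**2 = 169/64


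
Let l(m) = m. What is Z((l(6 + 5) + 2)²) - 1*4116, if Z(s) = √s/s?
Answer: -53507/13 ≈ -4115.9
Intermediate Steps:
Z(s) = s^(-½)
Z((l(6 + 5) + 2)²) - 1*4116 = (((6 + 5) + 2)²)^(-½) - 1*4116 = ((11 + 2)²)^(-½) - 4116 = (13²)^(-½) - 4116 = 169^(-½) - 4116 = 1/13 - 4116 = -53507/13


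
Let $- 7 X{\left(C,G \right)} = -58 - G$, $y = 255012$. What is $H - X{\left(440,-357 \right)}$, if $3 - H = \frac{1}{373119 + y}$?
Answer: $\frac{28714559}{628131} \approx 45.714$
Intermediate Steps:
$X{\left(C,G \right)} = \frac{58}{7} + \frac{G}{7}$ ($X{\left(C,G \right)} = - \frac{-58 - G}{7} = \frac{58}{7} + \frac{G}{7}$)
$H = \frac{1884392}{628131}$ ($H = 3 - \frac{1}{373119 + 255012} = 3 - \frac{1}{628131} = \frac{1884392}{628131} \approx 3.0$)
$H - X{\left(440,-357 \right)} = \frac{1884392}{628131} - \left(\frac{58}{7} + \frac{1}{7} \left(-357\right)\right) = \frac{1884392}{628131} - \left(\frac{58}{7} - 51\right) = \frac{1884392}{628131} - - \frac{299}{7} = \frac{1884392}{628131} + \frac{299}{7} = \frac{28714559}{628131}$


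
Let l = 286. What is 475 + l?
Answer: 761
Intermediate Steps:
475 + l = 475 + 286 = 761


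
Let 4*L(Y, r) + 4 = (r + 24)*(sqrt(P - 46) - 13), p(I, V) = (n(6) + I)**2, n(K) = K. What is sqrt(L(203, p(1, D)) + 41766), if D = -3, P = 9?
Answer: sqrt(166111 + 73*I*sqrt(37))/2 ≈ 203.78 + 0.27237*I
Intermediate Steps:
p(I, V) = (6 + I)**2
L(Y, r) = -1 + (-13 + I*sqrt(37))*(24 + r)/4 (L(Y, r) = -1 + ((r + 24)*(sqrt(9 - 46) - 13))/4 = -1 + ((24 + r)*(sqrt(-37) - 13))/4 = -1 + ((24 + r)*(I*sqrt(37) - 13))/4 = -1 + ((24 + r)*(-13 + I*sqrt(37)))/4 = -1 + ((-13 + I*sqrt(37))*(24 + r))/4 = -1 + (-13 + I*sqrt(37))*(24 + r)/4)
sqrt(L(203, p(1, D)) + 41766) = sqrt((-79 - 13*(6 + 1)**2/4 + 6*I*sqrt(37) + I*(6 + 1)**2*sqrt(37)/4) + 41766) = sqrt((-79 - 13/4*7**2 + 6*I*sqrt(37) + (1/4)*I*7**2*sqrt(37)) + 41766) = sqrt((-79 - 13/4*49 + 6*I*sqrt(37) + (1/4)*I*49*sqrt(37)) + 41766) = sqrt((-79 - 637/4 + 6*I*sqrt(37) + 49*I*sqrt(37)/4) + 41766) = sqrt((-953/4 + 73*I*sqrt(37)/4) + 41766) = sqrt(166111/4 + 73*I*sqrt(37)/4)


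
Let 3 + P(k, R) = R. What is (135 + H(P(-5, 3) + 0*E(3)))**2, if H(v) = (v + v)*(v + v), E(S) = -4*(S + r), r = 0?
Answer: 18225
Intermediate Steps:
E(S) = -4*S (E(S) = -4*(S + 0) = -4*S)
P(k, R) = -3 + R
H(v) = 4*v**2 (H(v) = (2*v)*(2*v) = 4*v**2)
(135 + H(P(-5, 3) + 0*E(3)))**2 = (135 + 4*((-3 + 3) + 0*(-4*3))**2)**2 = (135 + 4*(0 + 0*(-12))**2)**2 = (135 + 4*(0 + 0)**2)**2 = (135 + 4*0**2)**2 = (135 + 4*0)**2 = (135 + 0)**2 = 135**2 = 18225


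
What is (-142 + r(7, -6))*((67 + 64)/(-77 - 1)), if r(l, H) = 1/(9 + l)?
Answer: 99167/416 ≈ 238.38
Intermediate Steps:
(-142 + r(7, -6))*((67 + 64)/(-77 - 1)) = (-142 + 1/(9 + 7))*((67 + 64)/(-77 - 1)) = (-142 + 1/16)*(131/(-78)) = (-142 + 1/16)*(131*(-1/78)) = -2271/16*(-131/78) = 99167/416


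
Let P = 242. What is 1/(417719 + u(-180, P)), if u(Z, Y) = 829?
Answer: 1/418548 ≈ 2.3892e-6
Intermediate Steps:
1/(417719 + u(-180, P)) = 1/(417719 + 829) = 1/418548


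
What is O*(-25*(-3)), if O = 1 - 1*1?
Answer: 0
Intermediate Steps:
O = 0 (O = 1 - 1 = 0)
O*(-25*(-3)) = 0*(-25*(-3)) = 0*75 = 0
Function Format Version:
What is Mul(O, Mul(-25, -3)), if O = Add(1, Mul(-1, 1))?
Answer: 0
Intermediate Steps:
O = 0 (O = Add(1, -1) = 0)
Mul(O, Mul(-25, -3)) = Mul(0, Mul(-25, -3)) = Mul(0, 75) = 0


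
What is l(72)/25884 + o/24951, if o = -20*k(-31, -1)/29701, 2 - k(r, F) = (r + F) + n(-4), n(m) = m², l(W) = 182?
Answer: 22477559707/3196974474414 ≈ 0.0070309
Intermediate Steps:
k(r, F) = -14 - F - r (k(r, F) = 2 - ((r + F) + (-4)²) = 2 - ((F + r) + 16) = 2 - (16 + F + r) = 2 + (-16 - F - r) = -14 - F - r)
o = -360/29701 (o = -20*(-14 - 1*(-1) - 1*(-31))/29701 = -20*(-14 + 1 + 31)*(1/29701) = -20*18*(1/29701) = -360*1/29701 = -360/29701 ≈ -0.012121)
l(72)/25884 + o/24951 = 182/25884 - 360/29701/24951 = 182*(1/25884) - 360/29701*1/24951 = 91/12942 - 120/247023217 = 22477559707/3196974474414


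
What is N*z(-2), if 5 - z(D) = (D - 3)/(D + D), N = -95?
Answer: -1425/4 ≈ -356.25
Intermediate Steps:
z(D) = 5 - (-3 + D)/(2*D) (z(D) = 5 - (D - 3)/(D + D) = 5 - (-3 + D)/(2*D))
N*z(-2) = -285*(1 + 3*(-2))/(2*(-2)) = -285*(-1)*(1 - 6)/(2*2) = -285*(-1)*(-5)/(2*2) = -95*15/4 = -1425/4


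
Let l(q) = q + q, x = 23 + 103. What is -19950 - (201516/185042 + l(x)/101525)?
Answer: -187404483544992/9393194525 ≈ -19951.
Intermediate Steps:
x = 126
l(q) = 2*q
-19950 - (201516/185042 + l(x)/101525) = -19950 - (201516/185042 + (2*126)/101525) = -19950 - (201516*(1/185042) + 252*(1/101525)) = -19950 - (100758/92521 + 252/101525) = -19950 - 1*10252771242/9393194525 = -19950 - 10252771242/9393194525 = -187404483544992/9393194525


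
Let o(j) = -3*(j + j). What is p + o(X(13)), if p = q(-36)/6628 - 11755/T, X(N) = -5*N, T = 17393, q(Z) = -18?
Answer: 22440644173/57640402 ≈ 389.32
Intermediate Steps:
o(j) = -6*j
p = -39112607/57640402 (p = -18/6628 - 11755/17393 = -18*1/6628 - 11755*1/17393 = -9/3314 - 11755/17393 = -39112607/57640402 ≈ -0.67856)
p + o(X(13)) = -39112607/57640402 - (-30)*13 = -39112607/57640402 - 6*(-65) = -39112607/57640402 + 390 = 22440644173/57640402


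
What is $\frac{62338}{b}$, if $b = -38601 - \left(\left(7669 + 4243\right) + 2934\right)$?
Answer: $- \frac{62338}{53447} \approx -1.1664$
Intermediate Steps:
$b = -53447$ ($b = -38601 - \left(11912 + 2934\right) = -38601 - 14846 = -53447$)
$\frac{62338}{b} = \frac{62338}{-53447} = 62338 \left(- \frac{1}{53447}\right) = - \frac{62338}{53447}$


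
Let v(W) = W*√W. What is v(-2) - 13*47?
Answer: -611 - 2*I*√2 ≈ -611.0 - 2.8284*I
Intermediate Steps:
v(W) = W^(3/2)
v(-2) - 13*47 = (-2)^(3/2) - 13*47 = -2*I*√2 - 611 = -611 - 2*I*√2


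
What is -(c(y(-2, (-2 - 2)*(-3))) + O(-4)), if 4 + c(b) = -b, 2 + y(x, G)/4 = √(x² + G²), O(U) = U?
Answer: 8*√37 ≈ 48.662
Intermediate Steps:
y(x, G) = -8 + 4*√(G² + x²) (y(x, G) = -8 + 4*√(x² + G²) = -8 + 4*√(G² + x²))
c(b) = -4 - b
-(c(y(-2, (-2 - 2)*(-3))) + O(-4)) = -((-4 - (-8 + 4*√(((-2 - 2)*(-3))² + (-2)²))) - 4) = -((-4 - (-8 + 4*√((-4*(-3))² + 4))) - 4) = -((-4 - (-8 + 4*√(12² + 4))) - 4) = -((-4 - (-8 + 4*√(144 + 4))) - 4) = -((-4 - (-8 + 4*√148)) - 4) = -((-4 - (-8 + 4*(2*√37))) - 4) = -((-4 - (-8 + 8*√37)) - 4) = -((-4 + (8 - 8*√37)) - 4) = -((4 - 8*√37) - 4) = -(-8)*√37 = 8*√37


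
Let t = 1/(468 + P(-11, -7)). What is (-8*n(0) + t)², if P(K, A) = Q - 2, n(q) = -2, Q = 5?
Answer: 56806369/221841 ≈ 256.07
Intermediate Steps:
P(K, A) = 3 (P(K, A) = 5 - 2 = 3)
t = 1/471 (t = 1/(468 + 3) = 1/471 ≈ 0.0021231)
(-8*n(0) + t)² = (-8*(-2) + 1/471)² = (16 + 1/471)² = (7537/471)² = 56806369/221841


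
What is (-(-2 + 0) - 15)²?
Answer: 169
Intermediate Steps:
(-(-2 + 0) - 15)² = (-1*(-2) - 15)² = (2 - 15)² = (-13)² = 169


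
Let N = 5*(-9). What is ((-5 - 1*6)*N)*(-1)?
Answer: -495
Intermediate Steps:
N = -45
((-5 - 1*6)*N)*(-1) = ((-5 - 1*6)*(-45))*(-1) = ((-5 - 6)*(-45))*(-1) = -11*(-45)*(-1) = 495*(-1) = -495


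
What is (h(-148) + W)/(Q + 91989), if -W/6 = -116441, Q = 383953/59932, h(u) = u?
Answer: 41862382136/5513468701 ≈ 7.5928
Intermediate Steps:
Q = 383953/59932 (Q = 383953*(1/59932) = 383953/59932 ≈ 6.4065)
W = 698646 (W = -6*(-116441) = 698646)
(h(-148) + W)/(Q + 91989) = (-148 + 698646)/(383953/59932 + 91989) = 698498/(5513468701/59932) = 698498*(59932/5513468701) = 41862382136/5513468701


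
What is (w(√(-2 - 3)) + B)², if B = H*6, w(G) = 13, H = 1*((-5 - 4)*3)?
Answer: 22201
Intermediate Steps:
H = -27 (H = 1*(-9*3) = 1*(-27) = -27)
B = -162 (B = -27*6 = -162)
(w(√(-2 - 3)) + B)² = (13 - 162)² = (-149)² = 22201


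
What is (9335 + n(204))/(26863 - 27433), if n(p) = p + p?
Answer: -9743/570 ≈ -17.093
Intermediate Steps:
n(p) = 2*p
(9335 + n(204))/(26863 - 27433) = (9335 + 2*204)/(26863 - 27433) = (9335 + 408)/(-570) = 9743*(-1/570) = -9743/570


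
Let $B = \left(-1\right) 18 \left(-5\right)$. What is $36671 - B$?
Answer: $36581$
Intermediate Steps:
$B = 90$ ($B = \left(-18\right) \left(-5\right) = 90$)
$36671 - B = 36671 - 90 = 36581$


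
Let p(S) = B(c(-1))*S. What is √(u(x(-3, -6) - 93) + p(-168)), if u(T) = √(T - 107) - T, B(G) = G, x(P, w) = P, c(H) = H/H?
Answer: √(-72 + I*√203) ≈ 0.83552 + 8.5263*I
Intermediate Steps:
c(H) = 1
p(S) = S (p(S) = 1*S = S)
u(T) = √(-107 + T) - T
√(u(x(-3, -6) - 93) + p(-168)) = √((√(-107 + (-3 - 93)) - (-3 - 93)) - 168) = √((√(-107 - 96) - 1*(-96)) - 168) = √((√(-203) + 96) - 168) = √((I*√203 + 96) - 168) = √((96 + I*√203) - 168) = √(-72 + I*√203)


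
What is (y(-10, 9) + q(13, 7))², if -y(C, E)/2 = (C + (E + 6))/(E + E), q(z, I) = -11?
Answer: 10816/81 ≈ 133.53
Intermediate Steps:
y(C, E) = -(6 + C + E)/E (y(C, E) = -2*(C + (E + 6))/(E + E) = -2*(C + (6 + E))/(2*E) = -2*(6 + C + E)*1/(2*E) = -(6 + C + E)/E)
(y(-10, 9) + q(13, 7))² = ((-6 - 1*(-10) - 1*9)/9 - 11)² = ((-6 + 10 - 9)/9 - 11)² = ((⅑)*(-5) - 11)² = (-5/9 - 11)² = (-104/9)² = 10816/81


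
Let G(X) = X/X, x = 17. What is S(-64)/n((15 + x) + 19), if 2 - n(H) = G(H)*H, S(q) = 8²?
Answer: -64/49 ≈ -1.3061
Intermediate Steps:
G(X) = 1
S(q) = 64
n(H) = 2 - H
S(-64)/n((15 + x) + 19) = 64/(2 - ((15 + 17) + 19)) = 64/(2 - (32 + 19)) = 64/(2 - 1*51) = 64/(2 - 51) = 64/(-49) = 64*(-1/49) = -64/49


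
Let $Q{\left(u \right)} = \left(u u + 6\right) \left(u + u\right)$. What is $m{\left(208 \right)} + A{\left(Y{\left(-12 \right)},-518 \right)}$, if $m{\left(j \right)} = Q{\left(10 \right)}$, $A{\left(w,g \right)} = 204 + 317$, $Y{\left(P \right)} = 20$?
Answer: $2641$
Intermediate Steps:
$Q{\left(u \right)} = 2 u \left(6 + u^{2}\right)$ ($Q{\left(u \right)} = \left(u^{2} + 6\right) 2 u = \left(6 + u^{2}\right) 2 u = 2 u \left(6 + u^{2}\right)$)
$A{\left(w,g \right)} = 521$
$m{\left(j \right)} = 2120$ ($m{\left(j \right)} = 2 \cdot 10 \left(6 + 10^{2}\right) = 2 \cdot 10 \left(6 + 100\right) = 2 \cdot 10 \cdot 106 = 2120$)
$m{\left(208 \right)} + A{\left(Y{\left(-12 \right)},-518 \right)} = 2120 + 521 = 2641$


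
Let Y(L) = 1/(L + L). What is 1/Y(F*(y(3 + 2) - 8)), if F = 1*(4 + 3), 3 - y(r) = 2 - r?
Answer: -28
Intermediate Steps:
y(r) = 1 + r (y(r) = 3 - (2 - r) = 3 + (-2 + r) = 1 + r)
F = 7 (F = 1*7 = 7)
Y(L) = 1/(2*L)
1/Y(F*(y(3 + 2) - 8)) = 1/(1/(2*((7*((1 + (3 + 2)) - 8))))) = 1/(1/(2*((7*((1 + 5) - 8))))) = 1/(1/(2*((7*(6 - 8))))) = 1/(1/(2*((7*(-2))))) = 1/((½)/(-14)) = 1/((½)*(-1/14)) = 1/(-1/28) = -28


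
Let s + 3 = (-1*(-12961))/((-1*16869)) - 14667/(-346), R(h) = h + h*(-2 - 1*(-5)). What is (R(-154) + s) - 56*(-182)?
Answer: 56117413319/5836674 ≈ 9614.6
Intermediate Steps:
R(h) = 4*h (R(h) = h + h*(-2 + 5) = h + h*3 = h + 3*h = 4*h)
s = 225423095/5836674 (s = -3 + ((-1*(-12961))/((-1*16869)) - 14667/(-346)) = -3 + (12961/(-16869) - 14667*(-1/346)) = -3 + (12961*(-1/16869) + 14667/346) = -3 + (-12961/16869 + 14667/346) = -3 + 242933117/5836674 = 225423095/5836674 ≈ 38.622)
(R(-154) + s) - 56*(-182) = (4*(-154) + 225423095/5836674) - 56*(-182) = (-616 + 225423095/5836674) + 10192 = -3369968089/5836674 + 10192 = 56117413319/5836674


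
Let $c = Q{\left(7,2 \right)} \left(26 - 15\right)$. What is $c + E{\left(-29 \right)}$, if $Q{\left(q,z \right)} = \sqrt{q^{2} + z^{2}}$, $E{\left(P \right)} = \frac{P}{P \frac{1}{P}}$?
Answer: $-29 + 11 \sqrt{53} \approx 51.081$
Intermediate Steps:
$E{\left(P \right)} = P$ ($E{\left(P \right)} = \frac{P}{1} = P 1 = P$)
$c = 11 \sqrt{53}$ ($c = \sqrt{7^{2} + 2^{2}} \left(26 - 15\right) = \sqrt{49 + 4} \cdot 11 = \sqrt{53} \cdot 11 = 11 \sqrt{53} \approx 80.081$)
$c + E{\left(-29 \right)} = 11 \sqrt{53} - 29 = -29 + 11 \sqrt{53}$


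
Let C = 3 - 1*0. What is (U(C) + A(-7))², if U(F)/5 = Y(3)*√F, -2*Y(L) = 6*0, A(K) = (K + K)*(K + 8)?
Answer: 196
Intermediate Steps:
A(K) = 2*K*(8 + K) (A(K) = (2*K)*(8 + K) = 2*K*(8 + K))
Y(L) = 0 (Y(L) = -3*0 = -½*0 = 0)
C = 3 (C = 3 + 0 = 3)
U(F) = 0 (U(F) = 5*(0*√F) = 5*0 = 0)
(U(C) + A(-7))² = (0 + 2*(-7)*(8 - 7))² = (0 + 2*(-7)*1)² = (0 - 14)² = (-14)² = 196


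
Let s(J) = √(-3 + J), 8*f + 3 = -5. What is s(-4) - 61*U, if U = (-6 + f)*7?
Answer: 2989 + I*√7 ≈ 2989.0 + 2.6458*I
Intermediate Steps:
f = -1 (f = -3/8 + (⅛)*(-5) = -3/8 - 5/8 = -1)
U = -49 (U = (-6 - 1)*7 = -7*7 = -49)
s(-4) - 61*U = √(-3 - 4) - 61*(-49) = √(-7) + 2989 = I*√7 + 2989 = 2989 + I*√7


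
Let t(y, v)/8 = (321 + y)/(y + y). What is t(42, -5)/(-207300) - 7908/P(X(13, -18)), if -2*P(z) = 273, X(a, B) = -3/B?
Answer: 546441227/9432150 ≈ 57.934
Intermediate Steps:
t(y, v) = 4*(321 + y)/y (t(y, v) = 8*((321 + y)/(y + y)) = 8*((321 + y)/((2*y))) = 8*((321 + y)*(1/(2*y))) = 8*((321 + y)/(2*y)) = 4*(321 + y)/y)
P(z) = -273/2 (P(z) = -½*273 = -273/2)
t(42, -5)/(-207300) - 7908/P(X(13, -18)) = (4 + 1284/42)/(-207300) - 7908/(-273/2) = (4 + 1284*(1/42))*(-1/207300) - 7908*(-2/273) = (4 + 214/7)*(-1/207300) + 5272/91 = (242/7)*(-1/207300) + 5272/91 = -121/725550 + 5272/91 = 546441227/9432150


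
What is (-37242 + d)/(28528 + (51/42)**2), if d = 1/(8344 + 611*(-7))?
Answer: -605852852/464117491 ≈ -1.3054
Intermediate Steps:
d = 1/4067 (d = 1/(8344 - 4277) = 1/4067 ≈ 0.00024588)
(-37242 + d)/(28528 + (51/42)**2) = (-37242 + 1/4067)/(28528 + (51/42)**2) = -151463213/(4067*(28528 + (51*(1/42))**2)) = -151463213/(4067*(28528 + (17/14)**2)) = -151463213/(4067*(28528 + 289/196)) = -151463213/(4067*5591777/196) = -151463213/4067*196/5591777 = -605852852/464117491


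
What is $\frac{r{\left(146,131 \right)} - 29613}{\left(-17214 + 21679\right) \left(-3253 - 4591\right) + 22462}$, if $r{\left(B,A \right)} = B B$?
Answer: $\frac{8297}{35000998} \approx 0.00023705$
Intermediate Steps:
$r{\left(B,A \right)} = B^{2}$
$\frac{r{\left(146,131 \right)} - 29613}{\left(-17214 + 21679\right) \left(-3253 - 4591\right) + 22462} = \frac{146^{2} - 29613}{\left(-17214 + 21679\right) \left(-3253 - 4591\right) + 22462} = \frac{21316 - 29613}{4465 \left(-7844\right) + 22462} = - \frac{8297}{-35023460 + 22462} = - \frac{8297}{-35000998} = \left(-8297\right) \left(- \frac{1}{35000998}\right) = \frac{8297}{35000998}$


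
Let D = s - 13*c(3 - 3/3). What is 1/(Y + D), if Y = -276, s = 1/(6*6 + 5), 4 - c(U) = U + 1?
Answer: -41/11848 ≈ -0.0034605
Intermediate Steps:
c(U) = 3 - U (c(U) = 4 - (U + 1) = 4 - (1 + U) = 4 + (-1 - U) = 3 - U)
s = 1/41 (s = 1/(36 + 5) = 1/41 ≈ 0.024390)
D = -532/41 (D = 1/41 - 13*(3 - (3 - 3/3)) = 1/41 - 13*(3 - (3 - 1*1)) = 1/41 - 13*(3 - (3 - 1)) = 1/41 - 13*(3 - 1*2) = 1/41 - 13*(3 - 2) = 1/41 - 13*1 = 1/41 - 13 = -532/41 ≈ -12.976)
1/(Y + D) = 1/(-276 - 532/41) = 1/(-11848/41) = -41/11848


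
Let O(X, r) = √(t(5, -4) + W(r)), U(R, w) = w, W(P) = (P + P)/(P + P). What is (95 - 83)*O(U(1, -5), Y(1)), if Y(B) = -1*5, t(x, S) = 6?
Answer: 12*√7 ≈ 31.749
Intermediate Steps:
W(P) = 1 (W(P) = (2*P)/((2*P)) = (2*P)*(1/(2*P)) = 1)
Y(B) = -5
O(X, r) = √7 (O(X, r) = √(6 + 1) = √7)
(95 - 83)*O(U(1, -5), Y(1)) = (95 - 83)*√7 = 12*√7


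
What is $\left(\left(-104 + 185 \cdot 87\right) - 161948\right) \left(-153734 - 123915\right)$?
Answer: $40524815093$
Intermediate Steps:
$\left(\left(-104 + 185 \cdot 87\right) - 161948\right) \left(-153734 - 123915\right) = \left(\left(-104 + 16095\right) - 161948\right) \left(-277649\right) = \left(15991 - 161948\right) \left(-277649\right) = \left(-145957\right) \left(-277649\right) = 40524815093$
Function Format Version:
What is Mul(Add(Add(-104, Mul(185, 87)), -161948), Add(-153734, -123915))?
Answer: 40524815093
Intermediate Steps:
Mul(Add(Add(-104, Mul(185, 87)), -161948), Add(-153734, -123915)) = Mul(Add(Add(-104, 16095), -161948), -277649) = Mul(Add(15991, -161948), -277649) = Mul(-145957, -277649) = 40524815093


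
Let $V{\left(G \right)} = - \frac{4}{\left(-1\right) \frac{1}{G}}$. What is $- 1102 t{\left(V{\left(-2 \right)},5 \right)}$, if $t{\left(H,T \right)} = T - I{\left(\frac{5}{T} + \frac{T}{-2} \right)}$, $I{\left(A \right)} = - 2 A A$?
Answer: $-10469$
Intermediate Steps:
$I{\left(A \right)} = - 2 A^{2}$
$V{\left(G \right)} = 4 G$ ($V{\left(G \right)} = - 4 \left(- G\right) = 4 G$)
$t{\left(H,T \right)} = T + 2 \left(\frac{5}{T} - \frac{T}{2}\right)^{2}$ ($t{\left(H,T \right)} = T - - 2 \left(\frac{5}{T} + \frac{T}{-2}\right)^{2} = T - - 2 \left(\frac{5}{T} + T \left(- \frac{1}{2}\right)\right)^{2} = T - - 2 \left(\frac{5}{T} - \frac{T}{2}\right)^{2} = T + 2 \left(\frac{5}{T} - \frac{T}{2}\right)^{2}$)
$- 1102 t{\left(V{\left(-2 \right)},5 \right)} = - 1102 \left(5 + \frac{\left(-10 + 5^{2}\right)^{2}}{2 \cdot 25}\right) = - 1102 \left(5 + \frac{1}{2} \cdot \frac{1}{25} \left(-10 + 25\right)^{2}\right) = - 1102 \left(5 + \frac{1}{2} \cdot \frac{1}{25} \cdot 15^{2}\right) = - 1102 \left(5 + \frac{1}{2} \cdot \frac{1}{25} \cdot 225\right) = - 1102 \left(5 + \frac{9}{2}\right) = \left(-1102\right) \frac{19}{2} = -10469$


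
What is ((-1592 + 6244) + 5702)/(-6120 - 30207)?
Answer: -10354/36327 ≈ -0.28502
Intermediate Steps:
((-1592 + 6244) + 5702)/(-6120 - 30207) = (4652 + 5702)/(-36327) = 10354*(-1/36327) = -10354/36327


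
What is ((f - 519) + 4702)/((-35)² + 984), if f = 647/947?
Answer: 3961948/2091923 ≈ 1.8939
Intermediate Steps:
f = 647/947 (f = 647*(1/947) = 647/947 ≈ 0.68321)
((f - 519) + 4702)/((-35)² + 984) = ((647/947 - 519) + 4702)/((-35)² + 984) = (-490846/947 + 4702)/(1225 + 984) = (3961948/947)/2209 = (3961948/947)*(1/2209) = 3961948/2091923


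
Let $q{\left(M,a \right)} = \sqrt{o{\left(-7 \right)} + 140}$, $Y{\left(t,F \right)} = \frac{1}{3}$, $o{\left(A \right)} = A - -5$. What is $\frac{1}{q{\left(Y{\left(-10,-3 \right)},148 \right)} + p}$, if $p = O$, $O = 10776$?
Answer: $\frac{1796}{19353673} - \frac{\sqrt{138}}{116122038} \approx 9.2698 \cdot 10^{-5}$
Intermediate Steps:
$o{\left(A \right)} = 5 + A$ ($o{\left(A \right)} = A + 5 = 5 + A$)
$Y{\left(t,F \right)} = \frac{1}{3}$
$p = 10776$
$q{\left(M,a \right)} = \sqrt{138}$ ($q{\left(M,a \right)} = \sqrt{\left(5 - 7\right) + 140} = \sqrt{-2 + 140} = \sqrt{138}$)
$\frac{1}{q{\left(Y{\left(-10,-3 \right)},148 \right)} + p} = \frac{1}{\sqrt{138} + 10776} = \frac{1}{10776 + \sqrt{138}}$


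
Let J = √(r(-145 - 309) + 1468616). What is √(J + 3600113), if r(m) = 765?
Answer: √(3600113 + √1469381) ≈ 1897.7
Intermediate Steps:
J = √1469381 (J = √(765 + 1468616) = √1469381 ≈ 1212.2)
√(J + 3600113) = √(√1469381 + 3600113) = √(3600113 + √1469381)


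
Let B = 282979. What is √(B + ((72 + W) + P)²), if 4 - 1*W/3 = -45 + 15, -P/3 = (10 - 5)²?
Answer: 2*√73195 ≈ 541.09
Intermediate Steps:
P = -75 (P = -3*(10 - 5)² = -3*5² = -3*25 = -75)
W = 102 (W = 12 - 3*(-45 + 15) = 12 - 3*(-30) = 12 + 90 = 102)
√(B + ((72 + W) + P)²) = √(282979 + ((72 + 102) - 75)²) = √(282979 + (174 - 75)²) = √(282979 + 99²) = √(282979 + 9801) = √292780 = 2*√73195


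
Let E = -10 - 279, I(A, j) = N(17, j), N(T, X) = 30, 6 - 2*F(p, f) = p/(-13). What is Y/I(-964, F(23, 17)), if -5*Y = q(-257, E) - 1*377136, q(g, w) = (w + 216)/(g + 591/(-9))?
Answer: 121689143/48400 ≈ 2514.2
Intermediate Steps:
F(p, f) = 3 + p/26 (F(p, f) = 3 - p/(2*(-13)) = 3 - p*(-1)/(2*13) = 3 - (-1)*p/26 = 3 + p/26)
I(A, j) = 30
E = -289
q(g, w) = (216 + w)/(-197/3 + g) (q(g, w) = (216 + w)/(g + 591*(-⅑)) = (216 + w)/(g - 197/3) = (216 + w)/(-197/3 + g))
Y = 365067429/4840 (Y = -(3*(216 - 289)/(-197 + 3*(-257)) - 1*377136)/5 = -(3*(-73)/(-197 - 771) - 377136)/5 = -(3*(-73)/(-968) - 377136)/5 = -(3*(-1/968)*(-73) - 377136)/5 = -(219/968 - 377136)/5 = -⅕*(-365067429/968) = 365067429/4840 ≈ 75427.)
Y/I(-964, F(23, 17)) = (365067429/4840)/30 = (365067429/4840)*(1/30) = 121689143/48400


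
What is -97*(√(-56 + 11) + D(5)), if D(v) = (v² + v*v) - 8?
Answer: -4074 - 291*I*√5 ≈ -4074.0 - 650.7*I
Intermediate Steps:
D(v) = -8 + 2*v² (D(v) = (v² + v²) - 8 = 2*v² - 8 = -8 + 2*v²)
-97*(√(-56 + 11) + D(5)) = -97*(√(-56 + 11) + (-8 + 2*5²)) = -97*(√(-45) + (-8 + 2*25)) = -97*(3*I*√5 + (-8 + 50)) = -97*(3*I*√5 + 42) = -97*(42 + 3*I*√5) = -4074 - 291*I*√5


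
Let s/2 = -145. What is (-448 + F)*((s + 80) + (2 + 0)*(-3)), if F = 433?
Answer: 3240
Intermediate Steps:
s = -290 (s = 2*(-145) = -290)
(-448 + F)*((s + 80) + (2 + 0)*(-3)) = (-448 + 433)*((-290 + 80) + (2 + 0)*(-3)) = -15*(-210 + 2*(-3)) = -15*(-210 - 6) = -15*(-216) = 3240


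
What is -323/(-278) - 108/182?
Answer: 14381/25298 ≈ 0.56846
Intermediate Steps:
-323/(-278) - 108/182 = -323*(-1/278) - 108*1/182 = 323/278 - 54/91 = 14381/25298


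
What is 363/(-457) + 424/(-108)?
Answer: -58243/12339 ≈ -4.7202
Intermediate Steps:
363/(-457) + 424/(-108) = 363*(-1/457) + 424*(-1/108) = -363/457 - 106/27 = -58243/12339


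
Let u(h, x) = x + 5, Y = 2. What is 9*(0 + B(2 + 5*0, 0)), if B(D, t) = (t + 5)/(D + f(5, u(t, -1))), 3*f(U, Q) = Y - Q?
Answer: 135/4 ≈ 33.750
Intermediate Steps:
u(h, x) = 5 + x
f(U, Q) = ⅔ - Q/3 (f(U, Q) = (2 - Q)/3 = ⅔ - Q/3)
B(D, t) = (5 + t)/(-⅔ + D) (B(D, t) = (t + 5)/(D + (⅔ - (5 - 1)/3)) = (5 + t)/(D + (⅔ - ⅓*4)) = (5 + t)/(D + (⅔ - 4/3)) = (5 + t)/(D - ⅔) = (5 + t)/(-⅔ + D))
9*(0 + B(2 + 5*0, 0)) = 9*(0 + 3*(5 + 0)/(-2 + 3*(2 + 5*0))) = 9*(0 + 3*5/(-2 + 3*(2 + 0))) = 9*(0 + 3*5/(-2 + 3*2)) = 9*(0 + 3*5/(-2 + 6)) = 9*(0 + 3*5/4) = 9*(0 + 3*(¼)*5) = 9*(0 + 15/4) = 9*(15/4) = 135/4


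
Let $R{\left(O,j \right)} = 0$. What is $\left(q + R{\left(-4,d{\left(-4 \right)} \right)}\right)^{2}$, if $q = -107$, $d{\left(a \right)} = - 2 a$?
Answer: $11449$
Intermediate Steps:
$\left(q + R{\left(-4,d{\left(-4 \right)} \right)}\right)^{2} = \left(-107 + 0\right)^{2} = \left(-107\right)^{2} = 11449$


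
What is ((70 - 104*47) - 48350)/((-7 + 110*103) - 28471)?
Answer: 13292/4287 ≈ 3.1005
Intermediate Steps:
((70 - 104*47) - 48350)/((-7 + 110*103) - 28471) = ((70 - 4888) - 48350)/((-7 + 11330) - 28471) = (-4818 - 48350)/(11323 - 28471) = -53168/(-17148) = -53168*(-1/17148) = 13292/4287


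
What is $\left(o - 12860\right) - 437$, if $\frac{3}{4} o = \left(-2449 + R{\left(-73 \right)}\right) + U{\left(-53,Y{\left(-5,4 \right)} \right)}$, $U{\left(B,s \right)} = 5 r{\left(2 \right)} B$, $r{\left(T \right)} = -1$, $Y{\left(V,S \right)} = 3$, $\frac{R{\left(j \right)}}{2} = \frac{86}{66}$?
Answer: $- \frac{1604347}{99} \approx -16206.0$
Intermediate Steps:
$R{\left(j \right)} = \frac{86}{33}$ ($R{\left(j \right)} = 2 \cdot \frac{86}{66} = 2 \cdot 86 \cdot \frac{1}{66} = 2 \cdot \frac{43}{33} = \frac{86}{33}$)
$U{\left(B,s \right)} = - 5 B$ ($U{\left(B,s \right)} = 5 \left(-1\right) B = - 5 B$)
$o = - \frac{287944}{99}$ ($o = \frac{4 \left(\left(-2449 + \frac{86}{33}\right) - -265\right)}{3} = \frac{4 \left(- \frac{80731}{33} + 265\right)}{3} = \frac{4}{3} \left(- \frac{71986}{33}\right) = - \frac{287944}{99} \approx -2908.5$)
$\left(o - 12860\right) - 437 = \left(- \frac{287944}{99} - 12860\right) - 437 = - \frac{1561084}{99} - 437 = - \frac{1604347}{99}$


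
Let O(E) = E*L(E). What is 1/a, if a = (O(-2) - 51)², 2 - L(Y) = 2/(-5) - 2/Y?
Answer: 25/72361 ≈ 0.00034549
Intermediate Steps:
L(Y) = 12/5 + 2/Y (L(Y) = 2 - (2/(-5) - 2/Y) = 2 - (2*(-⅕) - 2/Y) = 2 - (-⅖ - 2/Y) = 2 + (⅖ + 2/Y) = 12/5 + 2/Y)
O(E) = E*(12/5 + 2/E)
a = 72361/25 (a = ((2 + (12/5)*(-2)) - 51)² = ((2 - 24/5) - 51)² = (-14/5 - 51)² = (-269/5)² = 72361/25 ≈ 2894.4)
1/a = 1/(72361/25) = 25/72361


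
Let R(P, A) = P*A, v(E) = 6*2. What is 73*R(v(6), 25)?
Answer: 21900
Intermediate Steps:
v(E) = 12
R(P, A) = A*P
73*R(v(6), 25) = 73*(25*12) = 73*300 = 21900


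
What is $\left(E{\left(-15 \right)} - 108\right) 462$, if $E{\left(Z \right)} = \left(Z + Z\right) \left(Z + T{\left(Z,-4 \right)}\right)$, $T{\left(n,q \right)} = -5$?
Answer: $227304$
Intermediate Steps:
$E{\left(Z \right)} = 2 Z \left(-5 + Z\right)$ ($E{\left(Z \right)} = \left(Z + Z\right) \left(Z - 5\right) = 2 Z \left(-5 + Z\right)$)
$\left(E{\left(-15 \right)} - 108\right) 462 = \left(2 \left(-15\right) \left(-5 - 15\right) - 108\right) 462 = \left(2 \left(-15\right) \left(-20\right) - 108\right) 462 = \left(600 - 108\right) 462 = 492 \cdot 462 = 227304$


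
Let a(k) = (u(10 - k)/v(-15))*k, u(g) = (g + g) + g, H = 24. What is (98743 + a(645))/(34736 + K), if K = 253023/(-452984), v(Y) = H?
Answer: 21537633887/15734599201 ≈ 1.3688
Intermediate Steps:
v(Y) = 24
u(g) = 3*g (u(g) = 2*g + g = 3*g)
K = -253023/452984 (K = 253023*(-1/452984) = -253023/452984 ≈ -0.55857)
a(k) = k*(5/4 - k/8) (a(k) = ((3*(10 - k))/24)*k = ((30 - 3*k)*(1/24))*k = (5/4 - k/8)*k = k*(5/4 - k/8))
(98743 + a(645))/(34736 + K) = (98743 + (1/8)*645*(10 - 1*645))/(34736 - 253023/452984) = (98743 + (1/8)*645*(10 - 645))/(15734599201/452984) = (98743 + (1/8)*645*(-635))*(452984/15734599201) = (98743 - 409575/8)*(452984/15734599201) = (380369/8)*(452984/15734599201) = 21537633887/15734599201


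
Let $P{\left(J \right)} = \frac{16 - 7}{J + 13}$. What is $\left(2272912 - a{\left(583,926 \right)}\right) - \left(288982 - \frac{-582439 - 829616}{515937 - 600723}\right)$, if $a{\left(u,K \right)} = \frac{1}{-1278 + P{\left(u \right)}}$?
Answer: $\frac{42707570313323407}{21526571898} \approx 1.9839 \cdot 10^{6}$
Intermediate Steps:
$P{\left(J \right)} = \frac{9}{13 + J}$
$a{\left(u,K \right)} = \frac{1}{-1278 + \frac{9}{13 + u}}$
$\left(2272912 - a{\left(583,926 \right)}\right) - \left(288982 - \frac{-582439 - 829616}{515937 - 600723}\right) = \left(2272912 - \frac{-13 - 583}{9 \left(1845 + 142 \cdot 583\right)}\right) - \left(288982 - \frac{-582439 - 829616}{515937 - 600723}\right) = \left(2272912 - \frac{-13 - 583}{9 \left(1845 + 82786\right)}\right) - \left(288982 + \frac{1412055}{-84786}\right) = \left(2272912 - \frac{1}{9} \cdot \frac{1}{84631} \left(-596\right)\right) - \frac{8166738599}{28262} = \left(2272912 - \frac{1}{9} \cdot \frac{1}{84631} \left(-596\right)\right) + \left(-288982 + \frac{470685}{28262}\right) = \left(2272912 - - \frac{596}{761679}\right) - \frac{8166738599}{28262} = \left(2272912 + \frac{596}{761679}\right) - \frac{8166738599}{28262} = \frac{1731229339844}{761679} - \frac{8166738599}{28262} = \frac{42707570313323407}{21526571898}$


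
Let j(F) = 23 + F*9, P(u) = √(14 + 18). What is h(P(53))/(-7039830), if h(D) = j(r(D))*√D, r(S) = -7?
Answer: 8*2^(¼)/703983 ≈ 1.3514e-5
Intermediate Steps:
P(u) = 4*√2 (P(u) = √32 = 4*√2)
j(F) = 23 + 9*F
h(D) = -40*√D (h(D) = (23 + 9*(-7))*√D = (23 - 63)*√D = -40*√D)
h(P(53))/(-7039830) = -40*2*2^(¼)/(-7039830) = -80*2^(¼)*(-1/7039830) = 8*2^(¼)/703983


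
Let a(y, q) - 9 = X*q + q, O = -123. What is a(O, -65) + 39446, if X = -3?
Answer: 39585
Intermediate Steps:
a(y, q) = 9 - 2*q (a(y, q) = 9 + (-3*q + q) = 9 - 2*q)
a(O, -65) + 39446 = (9 - 2*(-65)) + 39446 = (9 + 130) + 39446 = 139 + 39446 = 39585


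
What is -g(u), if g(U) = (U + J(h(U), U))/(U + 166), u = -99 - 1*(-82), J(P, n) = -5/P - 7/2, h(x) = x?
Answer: 687/5066 ≈ 0.13561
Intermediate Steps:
J(P, n) = -7/2 - 5/P (J(P, n) = -5/P - 7*½ = -5/P - 7/2 = -7/2 - 5/P)
u = -17 (u = -99 + 82 = -17)
g(U) = (-7/2 + U - 5/U)/(166 + U) (g(U) = (U + (-7/2 - 5/U))/(U + 166) = (-7/2 + U - 5/U)/(166 + U))
-g(u) = -(-10 - 1*(-17)*(7 - 2*(-17)))/(2*(-17)*(166 - 17)) = -(-1)*(-10 - 1*(-17)*(7 + 34))/(2*17*149) = -(-1)*(-10 - 1*(-17)*41)/(2*17*149) = -(-1)*(-10 + 697)/(2*17*149) = -(-1)*687/(2*17*149) = -1*(-687/5066) = 687/5066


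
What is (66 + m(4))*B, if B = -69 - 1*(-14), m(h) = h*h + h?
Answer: -4730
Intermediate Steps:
m(h) = h + h**2 (m(h) = h**2 + h = h + h**2)
B = -55 (B = -69 + 14 = -55)
(66 + m(4))*B = (66 + 4*(1 + 4))*(-55) = (66 + 4*5)*(-55) = (66 + 20)*(-55) = 86*(-55) = -4730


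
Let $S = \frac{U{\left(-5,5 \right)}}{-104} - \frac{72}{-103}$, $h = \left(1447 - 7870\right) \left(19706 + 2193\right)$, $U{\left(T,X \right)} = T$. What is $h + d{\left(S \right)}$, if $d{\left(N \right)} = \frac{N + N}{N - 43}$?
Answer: $- \frac{63663312130807}{452613} \approx -1.4066 \cdot 10^{8}$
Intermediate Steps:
$h = -140657277$ ($h = \left(-6423\right) 21899 = -140657277$)
$S = \frac{8003}{10712}$ ($S = - \frac{5}{-104} - \frac{72}{-103} = \left(-5\right) \left(- \frac{1}{104}\right) - - \frac{72}{103} = \frac{5}{104} + \frac{72}{103} = \frac{8003}{10712} \approx 0.74711$)
$d{\left(N \right)} = \frac{2 N}{-43 + N}$
$h + d{\left(S \right)} = -140657277 + 2 \cdot \frac{8003}{10712} \frac{1}{-43 + \frac{8003}{10712}} = -140657277 + 2 \cdot \frac{8003}{10712} \frac{1}{- \frac{452613}{10712}} = -140657277 + 2 \cdot \frac{8003}{10712} \left(- \frac{10712}{452613}\right) = -140657277 - \frac{16006}{452613} = - \frac{63663312130807}{452613}$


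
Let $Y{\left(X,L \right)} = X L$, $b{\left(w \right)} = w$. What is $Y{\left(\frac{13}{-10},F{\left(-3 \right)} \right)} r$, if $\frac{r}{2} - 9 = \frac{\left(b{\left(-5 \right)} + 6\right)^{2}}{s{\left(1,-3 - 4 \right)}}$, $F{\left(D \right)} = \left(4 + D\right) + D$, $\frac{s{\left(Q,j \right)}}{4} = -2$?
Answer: $\frac{923}{20} \approx 46.15$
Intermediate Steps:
$s{\left(Q,j \right)} = -8$ ($s{\left(Q,j \right)} = 4 \left(-2\right) = -8$)
$F{\left(D \right)} = 4 + 2 D$
$Y{\left(X,L \right)} = L X$
$r = \frac{71}{4}$ ($r = 18 + 2 \frac{\left(-5 + 6\right)^{2}}{-8} = 18 + 2 \cdot 1^{2} \left(- \frac{1}{8}\right) = 18 + 2 \cdot 1 \left(- \frac{1}{8}\right) = 18 + 2 \left(- \frac{1}{8}\right) = 18 - \frac{1}{4} = \frac{71}{4} \approx 17.75$)
$Y{\left(\frac{13}{-10},F{\left(-3 \right)} \right)} r = \left(4 + 2 \left(-3\right)\right) \frac{13}{-10} \cdot \frac{71}{4} = \left(4 - 6\right) 13 \left(- \frac{1}{10}\right) \frac{71}{4} = \left(-2\right) \left(- \frac{13}{10}\right) \frac{71}{4} = \frac{13}{5} \cdot \frac{71}{4} = \frac{923}{20}$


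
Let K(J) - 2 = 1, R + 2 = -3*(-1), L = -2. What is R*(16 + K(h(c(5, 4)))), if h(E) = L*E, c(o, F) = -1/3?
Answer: 19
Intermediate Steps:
c(o, F) = -⅓ (c(o, F) = -1*⅓ = -⅓)
R = 1 (R = -2 - 3*(-1) = -2 + 3 = 1)
h(E) = -2*E
K(J) = 3 (K(J) = 2 + 1 = 3)
R*(16 + K(h(c(5, 4)))) = 1*(16 + 3) = 1*19 = 19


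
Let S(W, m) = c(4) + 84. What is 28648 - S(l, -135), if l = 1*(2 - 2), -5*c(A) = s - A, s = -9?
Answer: 142807/5 ≈ 28561.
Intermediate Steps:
c(A) = 9/5 + A/5 (c(A) = -(-9 - A)/5 = 9/5 + A/5)
l = 0 (l = 1*0 = 0)
S(W, m) = 433/5 (S(W, m) = (9/5 + (1/5)*4) + 84 = (9/5 + 4/5) + 84 = 13/5 + 84 = 433/5)
28648 - S(l, -135) = 28648 - 1*433/5 = 28648 - 433/5 = 142807/5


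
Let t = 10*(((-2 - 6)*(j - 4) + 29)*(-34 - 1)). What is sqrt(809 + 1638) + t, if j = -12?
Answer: -54950 + sqrt(2447) ≈ -54901.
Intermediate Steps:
t = -54950 (t = 10*(((-2 - 6)*(-12 - 4) + 29)*(-34 - 1)) = 10*((-8*(-16) + 29)*(-35)) = 10*((128 + 29)*(-35)) = 10*(157*(-35)) = 10*(-5495) = -54950)
sqrt(809 + 1638) + t = sqrt(809 + 1638) - 54950 = sqrt(2447) - 54950 = -54950 + sqrt(2447)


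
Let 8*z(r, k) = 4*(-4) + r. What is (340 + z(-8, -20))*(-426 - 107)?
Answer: -179621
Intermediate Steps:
z(r, k) = -2 + r/8 (z(r, k) = (4*(-4) + r)/8 = (-16 + r)/8 = -2 + r/8)
(340 + z(-8, -20))*(-426 - 107) = (340 + (-2 + (1/8)*(-8)))*(-426 - 107) = (340 + (-2 - 1))*(-533) = (340 - 3)*(-533) = 337*(-533) = -179621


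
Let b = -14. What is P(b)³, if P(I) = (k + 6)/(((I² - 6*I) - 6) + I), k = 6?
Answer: 27/274625 ≈ 9.8316e-5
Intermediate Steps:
P(I) = 12/(-6 + I² - 5*I) (P(I) = (6 + 6)/(((I² - 6*I) - 6) + I) = 12/((-6 + I² - 6*I) + I) = 12/(-6 + I² - 5*I))
P(b)³ = (12/(-6 + (-14)² - 5*(-14)))³ = (12/(-6 + 196 + 70))³ = (12/260)³ = (12*(1/260))³ = (3/65)³ = 27/274625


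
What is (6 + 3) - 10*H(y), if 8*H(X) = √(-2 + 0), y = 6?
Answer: 9 - 5*I*√2/4 ≈ 9.0 - 1.7678*I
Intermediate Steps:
H(X) = I*√2/8 (H(X) = √(-2 + 0)/8 = √(-2)/8 = (I*√2)/8 = I*√2/8)
(6 + 3) - 10*H(y) = (6 + 3) - 5*I*√2/4 = 9 - 5*I*√2/4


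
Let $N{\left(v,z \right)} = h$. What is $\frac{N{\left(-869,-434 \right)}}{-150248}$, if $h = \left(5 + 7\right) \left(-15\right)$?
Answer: $\frac{45}{37562} \approx 0.001198$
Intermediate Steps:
$h = -180$ ($h = 12 \left(-15\right) = -180$)
$N{\left(v,z \right)} = -180$
$\frac{N{\left(-869,-434 \right)}}{-150248} = - \frac{180}{-150248} = \left(-180\right) \left(- \frac{1}{150248}\right) = \frac{45}{37562}$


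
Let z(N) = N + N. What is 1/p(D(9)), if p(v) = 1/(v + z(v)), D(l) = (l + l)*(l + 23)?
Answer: 1728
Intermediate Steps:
D(l) = 2*l*(23 + l) (D(l) = (2*l)*(23 + l) = 2*l*(23 + l))
z(N) = 2*N
p(v) = 1/(3*v) (p(v) = 1/(v + 2*v) = 1/(3*v))
1/p(D(9)) = 1/(1/(3*((2*9*(23 + 9))))) = 1/(1/(3*((2*9*32)))) = 1/((⅓)/576) = 1/((⅓)*(1/576)) = 1/(1/1728) = 1728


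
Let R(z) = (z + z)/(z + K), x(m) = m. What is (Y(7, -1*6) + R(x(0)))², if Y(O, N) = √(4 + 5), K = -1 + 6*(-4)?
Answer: 9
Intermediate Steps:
K = -25 (K = -1 - 24 = -25)
Y(O, N) = 3 (Y(O, N) = √9 = 3)
R(z) = 2*z/(-25 + z) (R(z) = (z + z)/(z - 25) = (2*z)/(-25 + z) = 2*z/(-25 + z))
(Y(7, -1*6) + R(x(0)))² = (3 + 2*0/(-25 + 0))² = (3 + 2*0/(-25))² = (3 + 2*0*(-1/25))² = (3 + 0)² = 3² = 9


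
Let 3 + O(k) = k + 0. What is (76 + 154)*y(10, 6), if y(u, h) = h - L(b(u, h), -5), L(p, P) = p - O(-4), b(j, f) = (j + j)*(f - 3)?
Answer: -14030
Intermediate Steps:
O(k) = -3 + k (O(k) = -3 + (k + 0) = -3 + k)
b(j, f) = 2*j*(-3 + f) (b(j, f) = (2*j)*(-3 + f) = 2*j*(-3 + f))
L(p, P) = 7 + p (L(p, P) = p - (-3 - 4) = p - 1*(-7) = p + 7 = 7 + p)
y(u, h) = -7 + h - 2*u*(-3 + h) (y(u, h) = h - (7 + 2*u*(-3 + h)) = h + (-7 - 2*u*(-3 + h)) = -7 + h - 2*u*(-3 + h))
(76 + 154)*y(10, 6) = (76 + 154)*(-7 + 6 - 2*10*(-3 + 6)) = 230*(-7 + 6 - 2*10*3) = 230*(-7 + 6 - 60) = 230*(-61) = -14030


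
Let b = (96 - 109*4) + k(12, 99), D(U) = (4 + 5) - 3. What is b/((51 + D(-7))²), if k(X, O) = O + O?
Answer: -142/3249 ≈ -0.043706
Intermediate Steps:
k(X, O) = 2*O
D(U) = 6 (D(U) = 9 - 3 = 6)
b = -142 (b = (96 - 109*4) + 2*99 = (96 - 436) + 198 = -340 + 198 = -142)
b/((51 + D(-7))²) = -142/(51 + 6)² = -142/(57²) = -142/3249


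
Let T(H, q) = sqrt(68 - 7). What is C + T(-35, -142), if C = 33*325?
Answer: 10725 + sqrt(61) ≈ 10733.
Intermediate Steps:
T(H, q) = sqrt(61)
C = 10725
C + T(-35, -142) = 10725 + sqrt(61)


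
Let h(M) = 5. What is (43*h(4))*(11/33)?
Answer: 215/3 ≈ 71.667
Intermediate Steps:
(43*h(4))*(11/33) = (43*5)*(11/33) = 215*(11*(1/33)) = 215*(1/3) = 215/3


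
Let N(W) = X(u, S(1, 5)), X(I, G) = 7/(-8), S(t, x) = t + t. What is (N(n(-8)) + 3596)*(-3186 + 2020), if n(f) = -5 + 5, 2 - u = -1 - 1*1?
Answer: -16767663/4 ≈ -4.1919e+6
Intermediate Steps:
S(t, x) = 2*t
u = 4 (u = 2 - (-1 - 1*1) = 2 - (-1 - 1) = 2 - 1*(-2) = 2 + 2 = 4)
n(f) = 0
X(I, G) = -7/8 (X(I, G) = 7*(-⅛) = -7/8)
N(W) = -7/8
(N(n(-8)) + 3596)*(-3186 + 2020) = (-7/8 + 3596)*(-3186 + 2020) = (28761/8)*(-1166) = -16767663/4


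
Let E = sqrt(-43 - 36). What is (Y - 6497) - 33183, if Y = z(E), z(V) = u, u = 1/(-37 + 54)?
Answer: -674559/17 ≈ -39680.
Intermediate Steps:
u = 1/17 ≈ 0.058824
E = I*sqrt(79) (E = sqrt(-79) = I*sqrt(79) ≈ 8.8882*I)
z(V) = 1/17
Y = 1/17 ≈ 0.058824
(Y - 6497) - 33183 = (1/17 - 6497) - 33183 = -110448/17 - 33183 = -674559/17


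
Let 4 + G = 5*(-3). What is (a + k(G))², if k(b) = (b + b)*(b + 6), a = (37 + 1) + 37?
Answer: 323761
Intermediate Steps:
G = -19 (G = -4 + 5*(-3) = -4 - 15 = -19)
a = 75 (a = 38 + 37 = 75)
k(b) = 2*b*(6 + b) (k(b) = (2*b)*(6 + b) = 2*b*(6 + b))
(a + k(G))² = (75 + 2*(-19)*(6 - 19))² = (75 + 2*(-19)*(-13))² = (75 + 494)² = 569² = 323761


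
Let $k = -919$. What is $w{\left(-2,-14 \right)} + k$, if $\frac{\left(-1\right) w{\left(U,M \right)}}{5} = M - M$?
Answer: $-919$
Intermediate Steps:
$w{\left(U,M \right)} = 0$ ($w{\left(U,M \right)} = - 5 \left(M - M\right) = \left(-5\right) 0 = 0$)
$w{\left(-2,-14 \right)} + k = 0 - 919 = -919$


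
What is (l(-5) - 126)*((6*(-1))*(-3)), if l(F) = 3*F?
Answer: -2538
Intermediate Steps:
(l(-5) - 126)*((6*(-1))*(-3)) = (3*(-5) - 126)*((6*(-1))*(-3)) = (-15 - 126)*(-6*(-3)) = -141*18 = -2538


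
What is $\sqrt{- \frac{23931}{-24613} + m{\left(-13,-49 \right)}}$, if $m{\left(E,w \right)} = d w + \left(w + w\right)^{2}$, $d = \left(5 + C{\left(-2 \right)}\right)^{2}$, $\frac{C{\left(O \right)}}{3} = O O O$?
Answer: $\frac{i \sqrt{4897302118662}}{24613} \approx 89.911 i$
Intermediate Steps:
$C{\left(O \right)} = 3 O^{3}$ ($C{\left(O \right)} = 3 O O O = 3 O^{2} O = 3 O^{3}$)
$d = 361$ ($d = \left(5 + 3 \left(-2\right)^{3}\right)^{2} = \left(5 + 3 \left(-8\right)\right)^{2} = \left(5 - 24\right)^{2} = \left(-19\right)^{2} = 361$)
$m{\left(E,w \right)} = 4 w^{2} + 361 w$ ($m{\left(E,w \right)} = 361 w + \left(w + w\right)^{2} = 361 w + \left(2 w\right)^{2} = 361 w + 4 w^{2} = 4 w^{2} + 361 w$)
$\sqrt{- \frac{23931}{-24613} + m{\left(-13,-49 \right)}} = \sqrt{- \frac{23931}{-24613} - 49 \left(361 + 4 \left(-49\right)\right)} = \sqrt{\left(-23931\right) \left(- \frac{1}{24613}\right) - 49 \left(361 - 196\right)} = \sqrt{\frac{23931}{24613} - 8085} = \sqrt{- \frac{198972174}{24613}} = \frac{i \sqrt{4897302118662}}{24613}$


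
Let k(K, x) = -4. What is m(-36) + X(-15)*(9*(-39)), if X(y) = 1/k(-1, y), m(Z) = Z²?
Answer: 5535/4 ≈ 1383.8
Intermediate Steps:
X(y) = -¼ (X(y) = 1/(-4) = -¼)
m(-36) + X(-15)*(9*(-39)) = (-36)² - 9*(-39)/4 = 1296 - ¼*(-351) = 1296 + 351/4 = 5535/4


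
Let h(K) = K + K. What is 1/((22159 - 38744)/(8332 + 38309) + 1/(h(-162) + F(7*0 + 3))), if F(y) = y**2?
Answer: -699615/250996 ≈ -2.7874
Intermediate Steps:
h(K) = 2*K
1/((22159 - 38744)/(8332 + 38309) + 1/(h(-162) + F(7*0 + 3))) = 1/((22159 - 38744)/(8332 + 38309) + 1/(2*(-162) + (7*0 + 3)**2)) = 1/(-16585/46641 + 1/(-324 + (0 + 3)**2)) = 1/(-16585*1/46641 + 1/(-324 + 3**2)) = 1/(-16585/46641 + 1/(-324 + 9)) = 1/(-16585/46641 + 1/(-315)) = 1/(-16585/46641 - 1/315) = 1/(-250996/699615) = -699615/250996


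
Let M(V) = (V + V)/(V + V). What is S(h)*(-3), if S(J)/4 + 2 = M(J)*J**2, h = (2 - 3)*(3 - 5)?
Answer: -24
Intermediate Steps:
M(V) = 1 (M(V) = (2*V)/((2*V)) = (2*V)*(1/(2*V)) = 1)
h = 2 (h = -1*(-2) = 2)
S(J) = -8 + 4*J**2 (S(J) = -8 + 4*(1*J**2) = -8 + 4*J**2)
S(h)*(-3) = (-8 + 4*2**2)*(-3) = (-8 + 4*4)*(-3) = (-8 + 16)*(-3) = 8*(-3) = -24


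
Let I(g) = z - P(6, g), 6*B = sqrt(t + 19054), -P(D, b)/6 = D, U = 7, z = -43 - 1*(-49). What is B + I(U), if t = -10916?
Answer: 42 + sqrt(8138)/6 ≈ 57.035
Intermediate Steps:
z = 6 (z = -43 + 49 = 6)
P(D, b) = -6*D
B = sqrt(8138)/6 (B = sqrt(-10916 + 19054)/6 = sqrt(8138)/6 ≈ 15.035)
I(g) = 42 (I(g) = 6 - (-6)*6 = 6 - 1*(-36) = 6 + 36 = 42)
B + I(U) = sqrt(8138)/6 + 42 = 42 + sqrt(8138)/6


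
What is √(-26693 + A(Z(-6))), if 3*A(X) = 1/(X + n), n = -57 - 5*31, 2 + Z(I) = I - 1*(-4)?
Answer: I*√34594130/36 ≈ 163.38*I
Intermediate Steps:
Z(I) = 2 + I (Z(I) = -2 + (I - 1*(-4)) = -2 + (I + 4) = -2 + (4 + I) = 2 + I)
n = -212 (n = -57 - 155 = -212)
A(X) = 1/(3*(-212 + X)) (A(X) = 1/(3*(X - 212)) = 1/(3*(-212 + X)))
√(-26693 + A(Z(-6))) = √(-26693 + 1/(3*(-212 + (2 - 6)))) = √(-26693 + 1/(3*(-212 - 4))) = √(-26693 + (⅓)/(-216)) = √(-26693 + (⅓)*(-1/216)) = √(-26693 - 1/648) = √(-17297065/648) = I*√34594130/36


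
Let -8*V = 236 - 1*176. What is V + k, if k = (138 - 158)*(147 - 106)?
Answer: -1655/2 ≈ -827.50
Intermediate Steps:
k = -820 (k = -20*41 = -820)
V = -15/2 (V = -(236 - 1*176)/8 = -(236 - 176)/8 = -⅛*60 = -15/2 ≈ -7.5000)
V + k = -15/2 - 820 = -1655/2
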